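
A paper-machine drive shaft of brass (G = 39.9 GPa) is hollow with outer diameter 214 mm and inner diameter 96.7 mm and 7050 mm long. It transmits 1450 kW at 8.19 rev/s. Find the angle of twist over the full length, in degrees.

1.45°

ω = 2π·8.19 = 51.46 rad/s, so T = P/ω = 1450×10³ / 51.46 = 28180 N·m.
J = π(d_o⁴ − d_i⁴)/32 = π(0.214⁴ − 0.0967⁴)/32 = 1.973×10^-4 m⁴.
θ = T·L/(G·J) = 28180 × 7.05 / (39.9×10⁹ × 1.973×10^-4) = 0.02523 rad.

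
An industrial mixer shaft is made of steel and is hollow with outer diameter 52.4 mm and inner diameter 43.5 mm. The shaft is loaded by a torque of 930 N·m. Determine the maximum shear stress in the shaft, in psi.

J = π(d_o⁴ − d_i⁴)/32 = π(0.0524⁴ − 0.0435⁴)/32 = 3.886×10^-7 m⁴.
τ_max = T·r/J = 930.0 × 0.0262 / 3.886×10^-7 = 6.270×10^7 Pa.

9090 psi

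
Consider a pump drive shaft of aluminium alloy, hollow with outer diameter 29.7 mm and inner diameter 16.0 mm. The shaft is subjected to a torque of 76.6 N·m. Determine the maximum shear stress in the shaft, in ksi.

2.36 ksi

J = π(d_o⁴ − d_i⁴)/32 = π(0.0297⁴ − 0.0160⁴)/32 = 6.995×10^-8 m⁴.
τ_max = T·r/J = 76.60 × 0.0149 / 6.995×10^-8 = 1.626×10^7 Pa.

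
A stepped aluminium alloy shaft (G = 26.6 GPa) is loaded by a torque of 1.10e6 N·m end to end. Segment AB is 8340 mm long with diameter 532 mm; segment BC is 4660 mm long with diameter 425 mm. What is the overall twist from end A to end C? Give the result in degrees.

J_AB = π(0.532)⁴/32 = 7.86×10^-3 m⁴; J_BC = π(0.425)⁴/32 = 3.20×10^-3 m⁴.
θ = (T/G)·Σ L_i/J_i = (1.100e6/26.6×10⁹)·(8.34/7.86×10^-3 + 4.66/3.20×10^-3) = 0.1040 rad.

5.96°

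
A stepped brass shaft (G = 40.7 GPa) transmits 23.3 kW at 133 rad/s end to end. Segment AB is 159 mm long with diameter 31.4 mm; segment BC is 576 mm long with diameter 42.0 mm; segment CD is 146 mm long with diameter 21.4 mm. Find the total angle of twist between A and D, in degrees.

2.62°

ω = 133 rad/s, so T = P/ω = 23.3×10³ / 133.0 = 175.2 N·m.
J_AB = π(0.0314)⁴/32 = 9.54×10^-8 m⁴; J_BC = π(0.0420)⁴/32 = 3.05×10^-7 m⁴; J_CD = π(0.0214)⁴/32 = 2.06×10^-8 m⁴.
θ = (T/G)·Σ L_i/J_i = (175.2/40.7×10⁹)·(0.159/9.54×10^-8 + 0.576/3.05×10^-7 + 0.146/2.06×10^-8) = 0.04581 rad.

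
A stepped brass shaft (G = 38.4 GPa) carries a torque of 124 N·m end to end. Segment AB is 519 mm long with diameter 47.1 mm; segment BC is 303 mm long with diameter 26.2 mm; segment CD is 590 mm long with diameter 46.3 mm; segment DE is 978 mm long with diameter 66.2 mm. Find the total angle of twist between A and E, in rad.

J_AB = π(0.0471)⁴/32 = 4.83×10^-7 m⁴; J_BC = π(0.0262)⁴/32 = 4.63×10^-8 m⁴; J_CD = π(0.0463)⁴/32 = 4.51×10^-7 m⁴; J_DE = π(0.0662)⁴/32 = 1.89×10^-6 m⁴.
θ = (T/G)·Σ L_i/J_i = (124.0/38.4×10⁹)·(0.519/4.83×10^-7 + 0.303/4.63×10^-8 + 0.590/4.51×10^-7 + 0.978/1.89×10^-6) = 0.03052 rad.

0.0305 rad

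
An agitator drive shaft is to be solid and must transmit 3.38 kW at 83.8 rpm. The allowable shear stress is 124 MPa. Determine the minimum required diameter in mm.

ω = 2π·83.8/60 = 8.776 rad/s, so T = P/ω = 3.38×10³ / 8.776 = 385.2 N·m.
For a solid shaft τ_max = 16T/(πd³), so d = (16T/(π τ_allow))^(1/3) = (16·385.2/(π·1.24×10^8))^(1/3) = 0.02510 m.

25.1 mm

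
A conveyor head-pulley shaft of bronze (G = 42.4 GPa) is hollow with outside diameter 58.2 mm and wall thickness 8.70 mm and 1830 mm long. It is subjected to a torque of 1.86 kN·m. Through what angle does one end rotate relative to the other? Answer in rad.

0.0940 rad

J = π(d_o⁴ − d_i⁴)/32 = π(0.0582⁴ − 0.0408⁴)/32 = 8.544×10^-7 m⁴.
θ = T·L/(G·J) = 1860 × 1.83 / (42.4×10⁹ × 8.544×10^-7) = 0.09396 rad.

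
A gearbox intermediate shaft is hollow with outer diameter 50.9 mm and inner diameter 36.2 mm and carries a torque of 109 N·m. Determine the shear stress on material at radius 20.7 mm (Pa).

J = π(d_o⁴ − d_i⁴)/32 = π(0.0509⁴ − 0.0362⁴)/32 = 4.904×10^-7 m⁴.
Shear stress varies linearly with radius: τ = T·r/J = 109.0 × 0.0207 / 4.904×10^-7 = 4.601×10^6 Pa.

4.60e6 Pa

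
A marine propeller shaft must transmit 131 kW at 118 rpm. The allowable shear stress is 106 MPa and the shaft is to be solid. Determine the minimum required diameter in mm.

79.9 mm

ω = 2π·118/60 = 12.36 rad/s, so T = P/ω = 131×10³ / 12.36 = 10600 N·m.
For a solid shaft τ_max = 16T/(πd³), so d = (16T/(π τ_allow))^(1/3) = (16·10600/(π·1.06×10^8))^(1/3) = 0.07986 m.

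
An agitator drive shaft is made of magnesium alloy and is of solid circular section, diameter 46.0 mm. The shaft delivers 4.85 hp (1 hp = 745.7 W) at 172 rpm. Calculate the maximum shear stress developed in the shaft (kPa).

10500 kPa

ω = 2π·172/60 = 18.01 rad/s, so T = P/ω = 4.85×745.7 / 18.01 = 200.8 N·m.
J = πd⁴/32 = π(0.0460)⁴/32 = 4.396×10^-7 m⁴.
τ_max = T·r/J = 200.8 × 0.0230 / 4.396×10^-7 = 1.051×10^7 Pa.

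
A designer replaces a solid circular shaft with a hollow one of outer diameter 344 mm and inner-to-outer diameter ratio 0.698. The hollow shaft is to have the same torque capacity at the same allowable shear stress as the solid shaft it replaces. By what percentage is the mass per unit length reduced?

Equal τ_max and T ⇒ the solid shaft needs d_s³ = d_o³(1−k⁴), so d_s = 344·(1−0.698⁴)^(1/3) = 314.3 mm.
Area ratio A_h/A_s = d_o²(1−k²)/d_s² = (1−k²)/(1−k⁴)^(2/3) = 0.6143.
Mass saving = 1 − 0.6143 = 38.6 %.

38.6 %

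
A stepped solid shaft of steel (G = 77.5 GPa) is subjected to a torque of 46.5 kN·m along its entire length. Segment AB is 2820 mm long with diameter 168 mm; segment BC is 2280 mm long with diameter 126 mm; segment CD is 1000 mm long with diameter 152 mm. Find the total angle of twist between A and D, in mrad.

88.4 mrad

J_AB = π(0.168)⁴/32 = 7.82×10^-5 m⁴; J_BC = π(0.126)⁴/32 = 2.47×10^-5 m⁴; J_CD = π(0.152)⁴/32 = 5.24×10^-5 m⁴.
θ = (T/G)·Σ L_i/J_i = (46500/77.5×10⁹)·(2.82/7.82×10^-5 + 2.28/2.47×10^-5 + 1.00/5.24×10^-5) = 0.08837 rad.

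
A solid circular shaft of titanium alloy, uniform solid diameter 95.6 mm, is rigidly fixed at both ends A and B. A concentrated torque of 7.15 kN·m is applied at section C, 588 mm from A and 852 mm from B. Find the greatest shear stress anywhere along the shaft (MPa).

24.7 MPa

With uniform GJ and both ends fixed, compatibility θ_AC = θ_CB gives T_A·a = T_B·b, together with T_A + T_B = T₀.
T_A = T₀·b/(a+b) = 7150·852/1440 = 4230 N·m; T_B = 2920 N·m.
τ in each portion: τ_AC = 2.47×10^7 Pa, τ_CB = 1.70×10^7 Pa; maximum is in AC.
τ_max = T_AC·r/J = 4230·0.0478/8.20×10^-6 = 2.466×10^7 Pa.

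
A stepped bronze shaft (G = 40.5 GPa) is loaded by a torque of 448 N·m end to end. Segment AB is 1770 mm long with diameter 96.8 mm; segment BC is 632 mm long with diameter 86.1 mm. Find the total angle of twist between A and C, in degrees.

0.204°

J_AB = π(0.0968)⁴/32 = 8.62×10^-6 m⁴; J_BC = π(0.0861)⁴/32 = 5.40×10^-6 m⁴.
θ = (T/G)·Σ L_i/J_i = (448.0/40.5×10⁹)·(1.77/8.62×10^-6 + 0.632/5.40×10^-6) = 3.567×10^-3 rad.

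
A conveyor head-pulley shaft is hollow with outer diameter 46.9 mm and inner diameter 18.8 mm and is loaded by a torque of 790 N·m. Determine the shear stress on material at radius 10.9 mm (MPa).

J = π(d_o⁴ − d_i⁴)/32 = π(0.0469⁴ − 0.0188⁴)/32 = 4.627×10^-7 m⁴.
Shear stress varies linearly with radius: τ = T·r/J = 790.0 × 0.0109 / 4.627×10^-7 = 1.861×10^7 Pa.

18.6 MPa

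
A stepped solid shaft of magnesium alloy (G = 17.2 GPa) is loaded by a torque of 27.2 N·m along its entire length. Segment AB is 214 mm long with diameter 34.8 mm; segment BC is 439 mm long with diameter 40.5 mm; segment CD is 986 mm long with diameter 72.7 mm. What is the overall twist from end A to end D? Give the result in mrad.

5.55 mrad

J_AB = π(0.0348)⁴/32 = 1.44×10^-7 m⁴; J_BC = π(0.0405)⁴/32 = 2.64×10^-7 m⁴; J_CD = π(0.0727)⁴/32 = 2.74×10^-6 m⁴.
θ = (T/G)·Σ L_i/J_i = (27.20/17.2×10⁹)·(0.214/1.44×10^-7 + 0.439/2.64×10^-7 + 0.986/2.74×10^-6) = 5.547×10^-3 rad.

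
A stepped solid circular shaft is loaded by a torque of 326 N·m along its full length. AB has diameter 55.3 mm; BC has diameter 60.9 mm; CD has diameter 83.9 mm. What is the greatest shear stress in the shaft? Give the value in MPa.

Under the same torque, τ_max = 16T/(πd³) is largest where d is smallest — segment AB (d = 55.3 mm).
τ_max = 16·326.0/(π·(0.0553)³) = 9.818×10^6 Pa.

9.82 MPa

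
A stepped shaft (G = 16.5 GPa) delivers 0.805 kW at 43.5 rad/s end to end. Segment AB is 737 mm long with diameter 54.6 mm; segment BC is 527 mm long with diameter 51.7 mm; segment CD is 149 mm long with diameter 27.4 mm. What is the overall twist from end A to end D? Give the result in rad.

ω = 43.5 rad/s, so T = P/ω = 0.805×10³ / 43.50 = 18.51 N·m.
J_AB = π(0.0546)⁴/32 = 8.73×10^-7 m⁴; J_BC = π(0.0517)⁴/32 = 7.01×10^-7 m⁴; J_CD = π(0.0274)⁴/32 = 5.53×10^-8 m⁴.
θ = (T/G)·Σ L_i/J_i = (18.51/16.5×10⁹)·(0.737/8.73×10^-7 + 0.527/7.01×10^-7 + 0.149/5.53×10^-8) = 4.810×10^-3 rad.

0.00481 rad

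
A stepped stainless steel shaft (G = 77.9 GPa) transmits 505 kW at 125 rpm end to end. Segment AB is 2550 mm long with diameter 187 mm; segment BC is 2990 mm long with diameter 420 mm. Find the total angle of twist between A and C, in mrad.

ω = 2π·125/60 = 13.09 rad/s, so T = P/ω = 505×10³ / 13.09 = 38580 N·m.
J_AB = π(0.187)⁴/32 = 1.20×10^-4 m⁴; J_BC = π(0.420)⁴/32 = 3.05×10^-3 m⁴.
θ = (T/G)·Σ L_i/J_i = (38580/77.9×10⁹)·(2.55/1.20×10^-4 + 2.99/3.05×10^-3) = 0.01100 rad.

11.0 mrad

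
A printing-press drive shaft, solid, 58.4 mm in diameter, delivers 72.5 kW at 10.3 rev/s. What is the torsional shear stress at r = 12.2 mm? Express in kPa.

12000 kPa

ω = 2π·10.3 = 64.72 rad/s, so T = P/ω = 72.5×10³ / 64.72 = 1120 N·m.
J = πd⁴/32 = π(0.0584)⁴/32 = 1.142×10^-6 m⁴.
Shear stress varies linearly with radius: τ = T·r/J = 1120 × 0.0122 / 1.142×10^-6 = 1.197×10^7 Pa.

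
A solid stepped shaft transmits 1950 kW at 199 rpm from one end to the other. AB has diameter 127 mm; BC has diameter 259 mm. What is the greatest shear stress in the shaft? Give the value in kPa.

ω = 2π·199/60 = 20.84 rad/s, so T = P/ω = 1950×10³ / 20.84 = 93570 N·m.
Under the same torque, τ_max = 16T/(πd³) is largest where d is smallest — segment AB (d = 127 mm).
τ_max = 16·93570/(π·(0.127)³) = 2.327×10^8 Pa.

233000 kPa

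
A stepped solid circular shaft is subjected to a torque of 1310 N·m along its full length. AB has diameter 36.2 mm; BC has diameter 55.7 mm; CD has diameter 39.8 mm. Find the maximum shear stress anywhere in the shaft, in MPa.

141 MPa

Under the same torque, τ_max = 16T/(πd³) is largest where d is smallest — segment AB (d = 36.2 mm).
τ_max = 16·1310/(π·(0.0362)³) = 1.406×10^8 Pa.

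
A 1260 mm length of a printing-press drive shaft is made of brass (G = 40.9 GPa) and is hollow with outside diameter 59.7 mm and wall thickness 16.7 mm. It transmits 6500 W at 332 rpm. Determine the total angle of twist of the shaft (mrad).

4.80 mrad

ω = 2π·332/60 = 34.77 rad/s, so T = P/ω = 6500 / 34.77 = 187.0 N·m.
J = π(d_o⁴ − d_i⁴)/32 = π(0.0597⁴ − 0.0263⁴)/32 = 1.200×10^-6 m⁴.
θ = T·L/(G·J) = 187.0 × 1.26 / (40.9×10⁹ × 1.200×10^-6) = 4.799×10^-3 rad.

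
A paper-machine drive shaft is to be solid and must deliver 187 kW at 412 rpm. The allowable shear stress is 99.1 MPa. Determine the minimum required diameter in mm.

60.6 mm

ω = 2π·412/60 = 43.14 rad/s, so T = P/ω = 187×10³ / 43.14 = 4334 N·m.
For a solid shaft τ_max = 16T/(πd³), so d = (16T/(π τ_allow))^(1/3) = (16·4334/(π·9.91×10^7))^(1/3) = 0.06062 m.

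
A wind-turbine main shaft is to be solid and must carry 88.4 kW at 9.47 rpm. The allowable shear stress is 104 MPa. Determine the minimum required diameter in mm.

ω = 2π·9.47/60 = 0.9917 rad/s, so T = P/ω = 88.4×10³ / 0.9917 = 89140 N·m.
For a solid shaft τ_max = 16T/(πd³), so d = (16T/(π τ_allow))^(1/3) = (16·89140/(π·1.04×10^8))^(1/3) = 0.1634 m.

163 mm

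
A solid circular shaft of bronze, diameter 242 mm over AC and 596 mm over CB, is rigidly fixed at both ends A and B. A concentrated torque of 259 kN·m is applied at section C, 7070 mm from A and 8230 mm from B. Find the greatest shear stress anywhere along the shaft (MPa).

6.04 MPa

Compatibility: T_A·a/J_AC = T_B·b/J_CB with T_A + T_B = T₀.
J_AC = 3.37×10^-4 m⁴, J_CB = 0.0124 m⁴, so T_A = T₀·(J_AC/a)/((J_AC/a)+(J_CB/b)) = 7944 N·m, T_B = 251100 N·m.
τ in each portion: τ_AC = 2.85×10^6 Pa, τ_CB = 6.04×10^6 Pa; maximum is in CB.
τ_max = T_CB·r/J = 251100·0.298/0.0124 = 6.040×10^6 Pa.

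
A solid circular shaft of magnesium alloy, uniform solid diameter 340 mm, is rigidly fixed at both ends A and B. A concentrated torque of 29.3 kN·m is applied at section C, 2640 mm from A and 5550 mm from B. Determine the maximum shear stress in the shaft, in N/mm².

2.57 N/mm²

With uniform GJ and both ends fixed, compatibility θ_AC = θ_CB gives T_A·a = T_B·b, together with T_A + T_B = T₀.
T_A = T₀·b/(a+b) = 29300·5550/8190 = 19860 N·m; T_B = 9445 N·m.
τ in each portion: τ_AC = 2.57×10^6 Pa, τ_CB = 1.22×10^6 Pa; maximum is in AC.
τ_max = T_AC·r/J = 19860·0.170/1.31×10^-3 = 2.573×10^6 Pa.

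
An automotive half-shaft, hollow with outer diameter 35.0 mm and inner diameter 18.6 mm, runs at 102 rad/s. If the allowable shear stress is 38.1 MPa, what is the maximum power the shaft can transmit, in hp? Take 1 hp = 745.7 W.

J = π(d_o⁴ − d_i⁴)/32 = π(0.0350⁴ − 0.0186⁴)/32 = 1.356×10^-7 m⁴.
T_max = τ_allow·J/r = 3.81×10^7 × 1.356×10^-7 / 0.0175 = 295.2 N·m.
ω = 102 rad/s, so P_max = T_max·ω = 3.011×10^4 W.

40.4 hp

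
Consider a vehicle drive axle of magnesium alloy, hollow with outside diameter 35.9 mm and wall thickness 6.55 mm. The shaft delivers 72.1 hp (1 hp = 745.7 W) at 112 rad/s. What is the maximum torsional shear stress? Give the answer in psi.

9150 psi

ω = 112 rad/s, so T = P/ω = 72.1×745.7 / 112.0 = 480.0 N·m.
J = π(d_o⁴ − d_i⁴)/32 = π(0.0359⁴ − 0.0228⁴)/32 = 1.365×10^-7 m⁴.
τ_max = T·r/J = 480.0 × 0.0180 / 1.365×10^-7 = 6.311×10^7 Pa.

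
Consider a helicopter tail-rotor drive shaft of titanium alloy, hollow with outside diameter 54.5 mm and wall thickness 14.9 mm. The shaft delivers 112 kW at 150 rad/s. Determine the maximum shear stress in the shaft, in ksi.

3.56 ksi

ω = 150 rad/s, so T = P/ω = 112×10³ / 150.0 = 746.7 N·m.
J = π(d_o⁴ − d_i⁴)/32 = π(0.0545⁴ − 0.0247⁴)/32 = 8.296×10^-7 m⁴.
τ_max = T·r/J = 746.7 × 0.0272 / 8.296×10^-7 = 2.453×10^7 Pa.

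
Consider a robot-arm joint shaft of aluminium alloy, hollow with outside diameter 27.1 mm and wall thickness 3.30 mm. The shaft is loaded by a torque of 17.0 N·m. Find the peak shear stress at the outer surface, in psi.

938 psi

J = π(d_o⁴ − d_i⁴)/32 = π(0.0271⁴ − 0.0205⁴)/32 = 3.561×10^-8 m⁴.
τ_max = T·r/J = 17.00 × 0.0136 / 3.561×10^-8 = 6.468×10^6 Pa.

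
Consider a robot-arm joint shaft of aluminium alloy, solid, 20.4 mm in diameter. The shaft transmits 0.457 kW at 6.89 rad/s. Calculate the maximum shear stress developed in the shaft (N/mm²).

ω = 6.89 rad/s, so T = P/ω = 0.457×10³ / 6.890 = 66.33 N·m.
J = πd⁴/32 = π(0.0204)⁴/32 = 1.700×10^-8 m⁴.
τ_max = T·r/J = 66.33 × 0.0102 / 1.700×10^-8 = 3.979×10^7 Pa.

39.8 N/mm²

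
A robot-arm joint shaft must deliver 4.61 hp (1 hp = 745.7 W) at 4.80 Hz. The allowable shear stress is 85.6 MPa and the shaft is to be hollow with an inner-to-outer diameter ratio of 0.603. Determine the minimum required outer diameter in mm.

ω = 2π·4.80 = 30.16 rad/s, so T = P/ω = 4.61×745.7 / 30.16 = 114.0 N·m.
For a hollow shaft with d_i/d_o = 0.603: τ_max = 16T/(π d_o³ (1−k⁴)), so d_o = [16T/(π τ_allow (1−k⁴))]^(1/3) = [16·114.0/(π·8.56×10^7·0.8678)]^(1/3) = 0.01984 m.

19.8 mm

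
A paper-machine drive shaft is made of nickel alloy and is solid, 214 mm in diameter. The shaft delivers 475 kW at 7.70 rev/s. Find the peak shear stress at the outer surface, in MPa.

ω = 2π·7.70 = 48.38 rad/s, so T = P/ω = 475×10³ / 48.38 = 9818 N·m.
J = πd⁴/32 = π(0.214)⁴/32 = 2.059×10^-4 m⁴.
τ_max = T·r/J = 9818 × 0.107 / 2.059×10^-4 = 5.102×10^6 Pa.

5.10 MPa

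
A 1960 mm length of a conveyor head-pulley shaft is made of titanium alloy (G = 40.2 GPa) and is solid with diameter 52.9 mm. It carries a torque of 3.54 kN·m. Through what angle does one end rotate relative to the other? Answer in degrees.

J = πd⁴/32 = π(0.0529)⁴/32 = 7.688×10^-7 m⁴.
θ = T·L/(G·J) = 3540 × 1.96 / (40.2×10⁹ × 7.688×10^-7) = 0.2245 rad.

12.9°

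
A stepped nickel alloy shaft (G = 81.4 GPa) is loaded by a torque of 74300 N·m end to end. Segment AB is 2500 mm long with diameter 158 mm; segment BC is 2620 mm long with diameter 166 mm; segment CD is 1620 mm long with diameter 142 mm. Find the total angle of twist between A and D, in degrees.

6.10°

J_AB = π(0.158)⁴/32 = 6.12×10^-5 m⁴; J_BC = π(0.166)⁴/32 = 7.45×10^-5 m⁴; J_CD = π(0.142)⁴/32 = 3.99×10^-5 m⁴.
θ = (T/G)·Σ L_i/J_i = (74300/81.4×10⁹)·(2.50/6.12×10^-5 + 2.62/7.45×10^-5 + 1.62/3.99×10^-5) = 0.1064 rad.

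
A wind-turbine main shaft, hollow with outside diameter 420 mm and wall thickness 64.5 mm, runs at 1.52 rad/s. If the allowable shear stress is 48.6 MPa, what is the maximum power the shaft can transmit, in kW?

J = π(d_o⁴ − d_i⁴)/32 = π(0.420⁴ − 0.291⁴)/32 = 2.351×10^-3 m⁴.
T_max = τ_allow·J/r = 4.86×10^7 × 2.351×10^-3 / 0.210 = 544100 N·m.
ω = 1.52 rad/s, so P_max = T_max·ω = 8.270×10^5 W.

827 kW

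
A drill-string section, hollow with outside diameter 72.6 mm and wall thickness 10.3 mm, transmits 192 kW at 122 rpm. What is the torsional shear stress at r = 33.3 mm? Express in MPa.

ω = 2π·122/60 = 12.78 rad/s, so T = P/ω = 192×10³ / 12.78 = 15030 N·m.
J = π(d_o⁴ − d_i⁴)/32 = π(0.0726⁴ − 0.0520⁴)/32 = 2.010×10^-6 m⁴.
Shear stress varies linearly with radius: τ = T·r/J = 15030 × 0.0333 / 2.010×10^-6 = 2.490×10^8 Pa.

249 MPa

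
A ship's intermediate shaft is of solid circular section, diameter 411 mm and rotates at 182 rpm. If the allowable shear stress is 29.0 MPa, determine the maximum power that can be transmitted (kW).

7530 kW

J = πd⁴/32 = π(0.411)⁴/32 = 2.801×10^-3 m⁴.
T_max = τ_allow·J/r = 2.90×10^7 × 2.801×10^-3 / 0.205 = 395300 N·m.
ω = 2π·182/60 = 19.06 rad/s, so P_max = T_max·ω = 7.534×10^6 W.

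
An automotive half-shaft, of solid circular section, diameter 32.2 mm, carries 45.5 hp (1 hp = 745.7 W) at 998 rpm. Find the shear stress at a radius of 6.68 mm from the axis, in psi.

2980 psi

ω = 2π·998/60 = 104.5 rad/s, so T = P/ω = 45.5×745.7 / 104.5 = 324.7 N·m.
J = πd⁴/32 = π(0.0322)⁴/32 = 1.055×10^-7 m⁴.
Shear stress varies linearly with radius: τ = T·r/J = 324.7 × 0.00668 / 1.055×10^-7 = 2.055×10^7 Pa.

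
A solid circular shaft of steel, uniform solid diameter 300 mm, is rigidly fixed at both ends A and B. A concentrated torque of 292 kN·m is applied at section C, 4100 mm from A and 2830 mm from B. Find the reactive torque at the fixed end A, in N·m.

With uniform GJ and both ends fixed, compatibility θ_AC = θ_CB gives T_A·a = T_B·b, together with T_A + T_B = T₀.
T_A = T₀·b/(a+b) = 292000·2830/6930 = 119200 N·m; T_B = 172800 N·m.

119000 N·m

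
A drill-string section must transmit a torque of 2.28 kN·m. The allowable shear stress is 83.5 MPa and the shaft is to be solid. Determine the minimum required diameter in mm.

51.8 mm

For a solid shaft τ_max = 16T/(πd³), so d = (16T/(π τ_allow))^(1/3) = (16·2280/(π·8.35×10^7))^(1/3) = 0.05181 m.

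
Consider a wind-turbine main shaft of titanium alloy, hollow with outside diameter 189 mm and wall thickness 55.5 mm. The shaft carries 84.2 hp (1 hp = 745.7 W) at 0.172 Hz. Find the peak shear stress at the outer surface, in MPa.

45.1 MPa

ω = 2π·0.172 = 1.081 rad/s, so T = P/ω = 84.2×745.7 / 1.081 = 58100 N·m.
J = π(d_o⁴ − d_i⁴)/32 = π(0.189⁴ − 0.0780⁴)/32 = 1.216×10^-4 m⁴.
τ_max = T·r/J = 58100 × 0.0945 / 1.216×10^-4 = 4.514×10^7 Pa.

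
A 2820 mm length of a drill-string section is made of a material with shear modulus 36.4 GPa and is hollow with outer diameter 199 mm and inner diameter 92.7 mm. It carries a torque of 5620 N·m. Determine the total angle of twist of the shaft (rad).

J = π(d_o⁴ − d_i⁴)/32 = π(0.199⁴ − 0.0927⁴)/32 = 1.467×10^-4 m⁴.
θ = T·L/(G·J) = 5620 × 2.82 / (36.4×10⁹ × 1.467×10^-4) = 2.968×10^-3 rad.

0.00297 rad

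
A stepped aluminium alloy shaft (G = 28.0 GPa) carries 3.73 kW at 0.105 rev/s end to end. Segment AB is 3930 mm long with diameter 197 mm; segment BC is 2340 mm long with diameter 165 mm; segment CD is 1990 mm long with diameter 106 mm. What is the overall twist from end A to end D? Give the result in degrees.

2.54°

ω = 2π·0.105 = 0.6597 rad/s, so T = P/ω = 3.73×10³ / 0.6597 = 5654 N·m.
J_AB = π(0.197)⁴/32 = 1.48×10^-4 m⁴; J_BC = π(0.165)⁴/32 = 7.28×10^-5 m⁴; J_CD = π(0.106)⁴/32 = 1.24×10^-5 m⁴.
θ = (T/G)·Σ L_i/J_i = (5654/28.0×10⁹)·(3.93/1.48×10^-4 + 2.34/7.28×10^-5 + 1.99/1.24×10^-5) = 0.04428 rad.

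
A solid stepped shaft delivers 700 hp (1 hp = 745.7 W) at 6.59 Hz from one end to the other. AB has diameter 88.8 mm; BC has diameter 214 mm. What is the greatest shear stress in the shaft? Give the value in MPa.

91.7 MPa

ω = 2π·6.59 = 41.41 rad/s, so T = P/ω = 700×745.7 / 41.41 = 12610 N·m.
Under the same torque, τ_max = 16T/(πd³) is largest where d is smallest — segment AB (d = 88.8 mm).
τ_max = 16·12610/(π·(0.0888)³) = 9.169×10^7 Pa.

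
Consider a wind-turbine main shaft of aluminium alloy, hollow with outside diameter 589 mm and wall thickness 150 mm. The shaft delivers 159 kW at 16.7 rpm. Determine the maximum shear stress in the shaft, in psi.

349 psi

ω = 2π·16.7/60 = 1.749 rad/s, so T = P/ω = 159×10³ / 1.749 = 90920 N·m.
J = π(d_o⁴ − d_i⁴)/32 = π(0.589⁴ − 0.289⁴)/32 = 0.01113 m⁴.
τ_max = T·r/J = 90920 × 0.294 / 0.01113 = 2.406×10^6 Pa.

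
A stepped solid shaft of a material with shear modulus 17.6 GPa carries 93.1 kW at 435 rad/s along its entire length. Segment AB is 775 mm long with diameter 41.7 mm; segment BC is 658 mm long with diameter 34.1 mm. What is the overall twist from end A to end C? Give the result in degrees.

ω = 435 rad/s, so T = P/ω = 93.1×10³ / 435.0 = 214.0 N·m.
J_AB = π(0.0417)⁴/32 = 2.97×10^-7 m⁴; J_BC = π(0.0341)⁴/32 = 1.33×10^-7 m⁴.
θ = (T/G)·Σ L_i/J_i = (214.0/17.6×10⁹)·(0.775/2.97×10^-7 + 0.658/1.33×10^-7) = 0.09202 rad.

5.27°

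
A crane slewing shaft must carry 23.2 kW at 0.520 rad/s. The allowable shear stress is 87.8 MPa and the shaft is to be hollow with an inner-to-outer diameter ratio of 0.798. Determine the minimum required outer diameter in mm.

163 mm

ω = 0.520 rad/s, so T = P/ω = 23.2×10³ / 0.5200 = 44620 N·m.
For a hollow shaft with d_i/d_o = 0.798: τ_max = 16T/(π d_o³ (1−k⁴)), so d_o = [16T/(π τ_allow (1−k⁴))]^(1/3) = [16·44620/(π·8.78×10^7·0.5945)]^(1/3) = 0.1633 m.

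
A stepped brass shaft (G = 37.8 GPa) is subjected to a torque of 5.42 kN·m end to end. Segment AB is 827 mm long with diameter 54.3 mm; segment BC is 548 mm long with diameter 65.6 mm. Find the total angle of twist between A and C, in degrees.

10.4°

J_AB = π(0.0543)⁴/32 = 8.53×10^-7 m⁴; J_BC = π(0.0656)⁴/32 = 1.82×10^-6 m⁴.
θ = (T/G)·Σ L_i/J_i = (5420/37.8×10⁹)·(0.827/8.53×10^-7 + 0.548/1.82×10^-6) = 0.1822 rad.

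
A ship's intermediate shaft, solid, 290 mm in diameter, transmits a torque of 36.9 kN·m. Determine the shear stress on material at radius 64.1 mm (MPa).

J = πd⁴/32 = π(0.290)⁴/32 = 6.944×10^-4 m⁴.
Shear stress varies linearly with radius: τ = T·r/J = 36900 × 0.0641 / 6.944×10^-4 = 3.406×10^6 Pa.

3.41 MPa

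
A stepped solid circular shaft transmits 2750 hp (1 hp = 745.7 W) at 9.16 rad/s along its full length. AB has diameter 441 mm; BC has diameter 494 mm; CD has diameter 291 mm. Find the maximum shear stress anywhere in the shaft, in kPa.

46300 kPa

ω = 9.16 rad/s, so T = P/ω = 2750×745.7 / 9.160 = 223900 N·m.
Under the same torque, τ_max = 16T/(πd³) is largest where d is smallest — segment CD (d = 291 mm).
τ_max = 16·223900/(π·(0.291)³) = 4.627×10^7 Pa.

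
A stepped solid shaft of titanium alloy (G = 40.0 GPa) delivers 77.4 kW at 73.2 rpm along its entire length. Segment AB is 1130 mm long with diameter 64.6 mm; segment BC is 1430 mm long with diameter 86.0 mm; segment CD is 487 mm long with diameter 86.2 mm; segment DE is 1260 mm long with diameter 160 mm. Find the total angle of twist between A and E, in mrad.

ω = 2π·73.2/60 = 7.665 rad/s, so T = P/ω = 77.4×10³ / 7.665 = 10100 N·m.
J_AB = π(0.0646)⁴/32 = 1.71×10^-6 m⁴; J_BC = π(0.0860)⁴/32 = 5.37×10^-6 m⁴; J_CD = π(0.0862)⁴/32 = 5.42×10^-6 m⁴; J_DE = π(0.160)⁴/32 = 6.43×10^-5 m⁴.
θ = (T/G)·Σ L_i/J_i = (10100/40.0×10⁹)·(1.13/1.71×10^-6 + 1.43/5.37×10^-6 + 0.487/5.42×10^-6 + 1.26/6.43×10^-5) = 0.2617 rad.

262 mrad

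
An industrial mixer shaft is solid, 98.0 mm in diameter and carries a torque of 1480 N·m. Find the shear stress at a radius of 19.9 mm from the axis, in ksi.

0.472 ksi

J = πd⁴/32 = π(0.0980)⁴/32 = 9.055×10^-6 m⁴.
Shear stress varies linearly with radius: τ = T·r/J = 1480 × 0.0199 / 9.055×10^-6 = 3.252×10^6 Pa.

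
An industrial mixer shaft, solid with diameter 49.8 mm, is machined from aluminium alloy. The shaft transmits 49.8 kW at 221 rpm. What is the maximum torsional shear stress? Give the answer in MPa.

88.7 MPa

ω = 2π·221/60 = 23.14 rad/s, so T = P/ω = 49.8×10³ / 23.14 = 2152 N·m.
J = πd⁴/32 = π(0.0498)⁴/32 = 6.038×10^-7 m⁴.
τ_max = T·r/J = 2152 × 0.0249 / 6.038×10^-7 = 8.873×10^7 Pa.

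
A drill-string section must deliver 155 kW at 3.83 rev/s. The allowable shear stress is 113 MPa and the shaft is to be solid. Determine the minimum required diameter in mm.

66.2 mm

ω = 2π·3.83 = 24.06 rad/s, so T = P/ω = 155×10³ / 24.06 = 6441 N·m.
For a solid shaft τ_max = 16T/(πd³), so d = (16T/(π τ_allow))^(1/3) = (16·6441/(π·1.13×10^8))^(1/3) = 0.06621 m.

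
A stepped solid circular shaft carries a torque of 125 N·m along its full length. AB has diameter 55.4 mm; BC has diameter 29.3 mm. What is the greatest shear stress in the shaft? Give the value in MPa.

Under the same torque, τ_max = 16T/(πd³) is largest where d is smallest — segment BC (d = 29.3 mm).
τ_max = 16·125.0/(π·(0.0293)³) = 2.531×10^7 Pa.

25.3 MPa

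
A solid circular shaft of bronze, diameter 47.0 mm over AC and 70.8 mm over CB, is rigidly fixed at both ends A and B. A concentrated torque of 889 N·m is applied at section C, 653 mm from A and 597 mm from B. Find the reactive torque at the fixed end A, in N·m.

134 N·m

Compatibility: T_A·a/J_AC = T_B·b/J_CB with T_A + T_B = T₀.
J_AC = 4.79×10^-7 m⁴, J_CB = 2.47×10^-6 m⁴, so T_A = T₀·(J_AC/a)/((J_AC/a)+(J_CB/b)) = 134.0 N·m, T_B = 755.0 N·m.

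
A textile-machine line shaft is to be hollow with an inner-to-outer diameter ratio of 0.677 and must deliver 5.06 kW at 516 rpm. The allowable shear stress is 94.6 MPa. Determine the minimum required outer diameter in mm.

ω = 2π·516/60 = 54.04 rad/s, so T = P/ω = 5.06×10³ / 54.04 = 93.64 N·m.
For a hollow shaft with d_i/d_o = 0.677: τ_max = 16T/(π d_o³ (1−k⁴)), so d_o = [16T/(π τ_allow (1−k⁴))]^(1/3) = [16·93.64/(π·9.46×10^7·0.7899)]^(1/3) = 0.01855 m.

18.5 mm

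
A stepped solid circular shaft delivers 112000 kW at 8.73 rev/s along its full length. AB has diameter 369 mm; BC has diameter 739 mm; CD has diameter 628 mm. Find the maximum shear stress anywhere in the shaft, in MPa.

207 MPa

ω = 2π·8.73 = 54.85 rad/s, so T = P/ω = 112000×10³ / 54.85 = 2.042e6 N·m.
Under the same torque, τ_max = 16T/(πd³) is largest where d is smallest — segment AB (d = 369 mm).
τ_max = 16·2.042e6/(π·(0.369)³) = 2.070×10^8 Pa.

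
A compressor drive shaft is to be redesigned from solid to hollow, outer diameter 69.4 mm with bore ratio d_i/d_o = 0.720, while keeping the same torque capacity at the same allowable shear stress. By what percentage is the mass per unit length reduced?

Equal τ_max and T ⇒ the solid shaft needs d_s³ = d_o³(1−k⁴), so d_s = 69.4·(1−0.720⁴)^(1/3) = 62.52 mm.
Area ratio A_h/A_s = d_o²(1−k²)/d_s² = (1−k²)/(1−k⁴)^(2/3) = 0.5933.
Mass saving = 1 − 0.5933 = 40.7 %.

40.7 %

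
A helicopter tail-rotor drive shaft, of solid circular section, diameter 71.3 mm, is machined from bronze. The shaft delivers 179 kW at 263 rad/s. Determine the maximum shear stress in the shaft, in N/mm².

9.56 N/mm²

ω = 263 rad/s, so T = P/ω = 179×10³ / 263.0 = 680.6 N·m.
J = πd⁴/32 = π(0.0713)⁴/32 = 2.537×10^-6 m⁴.
τ_max = T·r/J = 680.6 × 0.0357 / 2.537×10^-6 = 9.563×10^6 Pa.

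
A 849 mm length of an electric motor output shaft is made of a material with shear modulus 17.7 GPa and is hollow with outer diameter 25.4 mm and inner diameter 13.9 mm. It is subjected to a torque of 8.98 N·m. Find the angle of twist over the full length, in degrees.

J = π(d_o⁴ − d_i⁴)/32 = π(0.0254⁴ − 0.0139⁴)/32 = 3.720×10^-8 m⁴.
θ = T·L/(G·J) = 8.980 × 0.849 / (17.7×10⁹ × 3.720×10^-8) = 0.01158 rad.

0.663°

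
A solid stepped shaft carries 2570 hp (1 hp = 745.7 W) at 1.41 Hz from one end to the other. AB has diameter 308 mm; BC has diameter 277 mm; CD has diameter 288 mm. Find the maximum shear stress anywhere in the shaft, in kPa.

ω = 2π·1.41 = 8.859 rad/s, so T = P/ω = 2570×745.7 / 8.859 = 216300 N·m.
Under the same torque, τ_max = 16T/(πd³) is largest where d is smallest — segment BC (d = 277 mm).
τ_max = 16·216300/(π·(0.277)³) = 5.184×10^7 Pa.

51800 kPa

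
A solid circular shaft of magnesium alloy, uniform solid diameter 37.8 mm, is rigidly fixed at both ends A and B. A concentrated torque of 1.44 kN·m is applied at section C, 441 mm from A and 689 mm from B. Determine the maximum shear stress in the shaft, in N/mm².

With uniform GJ and both ends fixed, compatibility θ_AC = θ_CB gives T_A·a = T_B·b, together with T_A + T_B = T₀.
T_A = T₀·b/(a+b) = 1440·689/1130 = 878.0 N·m; T_B = 562.0 N·m.
τ in each portion: τ_AC = 8.28×10^7 Pa, τ_CB = 5.30×10^7 Pa; maximum is in AC.
τ_max = T_AC·r/J = 878.0·0.0189/2.00×10^-7 = 8.279×10^7 Pa.

82.8 N/mm²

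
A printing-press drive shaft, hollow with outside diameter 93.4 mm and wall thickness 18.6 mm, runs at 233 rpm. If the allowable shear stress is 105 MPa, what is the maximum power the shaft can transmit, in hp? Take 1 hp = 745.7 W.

J = π(d_o⁴ − d_i⁴)/32 = π(0.0934⁴ − 0.0562⁴)/32 = 6.492×10^-6 m⁴.
T_max = τ_allow·J/r = 1.05×10^8 × 6.492×10^-6 / 0.0467 = 14600 N·m.
ω = 2π·233/60 = 24.40 rad/s, so P_max = T_max·ω = 3.561×10^5 W.

478 hp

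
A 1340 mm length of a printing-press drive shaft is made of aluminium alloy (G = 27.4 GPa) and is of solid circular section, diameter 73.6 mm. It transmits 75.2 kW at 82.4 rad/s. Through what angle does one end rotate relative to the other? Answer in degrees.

ω = 82.4 rad/s, so T = P/ω = 75.2×10³ / 82.40 = 912.6 N·m.
J = πd⁴/32 = π(0.0736)⁴/32 = 2.881×10^-6 m⁴.
θ = T·L/(G·J) = 912.6 × 1.34 / (27.4×10⁹ × 2.881×10^-6) = 0.01549 rad.

0.888°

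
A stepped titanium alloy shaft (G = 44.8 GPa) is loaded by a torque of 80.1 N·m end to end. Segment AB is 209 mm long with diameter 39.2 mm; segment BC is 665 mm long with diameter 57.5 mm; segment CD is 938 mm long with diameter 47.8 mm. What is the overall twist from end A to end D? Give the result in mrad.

J_AB = π(0.0392)⁴/32 = 2.32×10^-7 m⁴; J_BC = π(0.0575)⁴/32 = 1.07×10^-6 m⁴; J_CD = π(0.0478)⁴/32 = 5.13×10^-7 m⁴.
θ = (T/G)·Σ L_i/J_i = (80.10/44.8×10⁹)·(0.209/2.32×10^-7 + 0.665/1.07×10^-6 + 0.938/5.13×10^-7) = 5.992×10^-3 rad.

5.99 mrad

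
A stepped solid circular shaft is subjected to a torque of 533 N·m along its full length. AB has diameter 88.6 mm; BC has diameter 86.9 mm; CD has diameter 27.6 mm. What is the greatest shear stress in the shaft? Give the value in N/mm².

Under the same torque, τ_max = 16T/(πd³) is largest where d is smallest — segment CD (d = 27.6 mm).
τ_max = 16·533.0/(π·(0.0276)³) = 1.291×10^8 Pa.

129 N/mm²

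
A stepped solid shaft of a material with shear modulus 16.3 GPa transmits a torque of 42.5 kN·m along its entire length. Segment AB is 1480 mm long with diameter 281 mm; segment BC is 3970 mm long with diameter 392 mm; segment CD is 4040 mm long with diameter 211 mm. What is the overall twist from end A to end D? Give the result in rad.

0.0649 rad

J_AB = π(0.281)⁴/32 = 6.12×10^-4 m⁴; J_BC = π(0.392)⁴/32 = 2.32×10^-3 m⁴; J_CD = π(0.211)⁴/32 = 1.95×10^-4 m⁴.
θ = (T/G)·Σ L_i/J_i = (42500/16.3×10⁹)·(1.48/6.12×10^-4 + 3.97/2.32×10^-3 + 4.04/1.95×10^-4) = 0.06490 rad.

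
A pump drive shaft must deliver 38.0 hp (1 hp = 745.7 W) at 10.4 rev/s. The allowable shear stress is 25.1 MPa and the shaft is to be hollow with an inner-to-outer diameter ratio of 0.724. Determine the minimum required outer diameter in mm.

49.5 mm

ω = 2π·10.4 = 65.35 rad/s, so T = P/ω = 38.0×745.7 / 65.35 = 433.6 N·m.
For a hollow shaft with d_i/d_o = 0.724: τ_max = 16T/(π d_o³ (1−k⁴)), so d_o = [16T/(π τ_allow (1−k⁴))]^(1/3) = [16·433.6/(π·2.51×10^7·0.7252)]^(1/3) = 0.04951 m.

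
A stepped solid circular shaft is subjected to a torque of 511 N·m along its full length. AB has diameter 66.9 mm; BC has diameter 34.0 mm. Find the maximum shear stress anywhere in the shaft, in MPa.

Under the same torque, τ_max = 16T/(πd³) is largest where d is smallest — segment BC (d = 34.0 mm).
τ_max = 16·511.0/(π·(0.0340)³) = 6.621×10^7 Pa.

66.2 MPa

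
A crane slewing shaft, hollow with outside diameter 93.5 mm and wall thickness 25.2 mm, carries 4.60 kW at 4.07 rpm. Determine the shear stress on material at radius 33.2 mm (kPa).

ω = 2π·4.07/60 = 0.4262 rad/s, so T = P/ω = 4.60×10³ / 0.4262 = 10790 N·m.
J = π(d_o⁴ − d_i⁴)/32 = π(0.0935⁴ − 0.0431⁴)/32 = 7.164×10^-6 m⁴.
Shear stress varies linearly with radius: τ = T·r/J = 10790 × 0.0332 / 7.164×10^-6 = 5.001×10^7 Pa.

50000 kPa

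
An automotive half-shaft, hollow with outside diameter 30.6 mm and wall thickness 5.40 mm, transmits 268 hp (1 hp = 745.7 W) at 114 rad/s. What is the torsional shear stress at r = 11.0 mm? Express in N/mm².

272 N/mm²

ω = 114 rad/s, so T = P/ω = 268×745.7 / 114.0 = 1753 N·m.
J = π(d_o⁴ − d_i⁴)/32 = π(0.0306⁴ − 0.0198⁴)/32 = 7.099×10^-8 m⁴.
Shear stress varies linearly with radius: τ = T·r/J = 1753 × 0.0110 / 7.099×10^-8 = 2.716×10^8 Pa.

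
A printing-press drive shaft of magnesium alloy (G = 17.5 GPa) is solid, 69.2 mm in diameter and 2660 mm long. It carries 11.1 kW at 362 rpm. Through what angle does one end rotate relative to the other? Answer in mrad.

ω = 2π·362/60 = 37.91 rad/s, so T = P/ω = 11.1×10³ / 37.91 = 292.8 N·m.
J = πd⁴/32 = π(0.0692)⁴/32 = 2.251×10^-6 m⁴.
θ = T·L/(G·J) = 292.8 × 2.66 / (17.5×10⁹ × 2.251×10^-6) = 0.01977 rad.

19.8 mrad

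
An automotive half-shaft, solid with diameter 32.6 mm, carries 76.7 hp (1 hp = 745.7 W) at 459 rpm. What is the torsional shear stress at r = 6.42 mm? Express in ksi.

ω = 2π·459/60 = 48.07 rad/s, so T = P/ω = 76.7×745.7 / 48.07 = 1190 N·m.
J = πd⁴/32 = π(0.0326)⁴/32 = 1.109×10^-7 m⁴.
Shear stress varies linearly with radius: τ = T·r/J = 1190 × 0.00642 / 1.109×10^-7 = 6.889×10^7 Pa.

9.99 ksi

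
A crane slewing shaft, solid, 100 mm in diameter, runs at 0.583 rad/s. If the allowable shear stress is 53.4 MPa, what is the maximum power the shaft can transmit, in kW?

6.11 kW

J = πd⁴/32 = π(0.100)⁴/32 = 9.817×10^-6 m⁴.
T_max = τ_allow·J/r = 5.34×10^7 × 9.817×10^-6 / 0.0500 = 10490 N·m.
ω = 0.583 rad/s, so P_max = T_max·ω = 6113 W.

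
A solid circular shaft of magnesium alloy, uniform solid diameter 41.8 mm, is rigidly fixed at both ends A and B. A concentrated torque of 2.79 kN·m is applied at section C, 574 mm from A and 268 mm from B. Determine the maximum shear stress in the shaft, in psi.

19200 psi

With uniform GJ and both ends fixed, compatibility θ_AC = θ_CB gives T_A·a = T_B·b, together with T_A + T_B = T₀.
T_A = T₀·b/(a+b) = 2790·268/842.0 = 888.0 N·m; T_B = 1902 N·m.
τ in each portion: τ_AC = 6.19×10^7 Pa, τ_CB = 1.33×10^8 Pa; maximum is in CB.
τ_max = T_CB·r/J = 1902·0.0209/3.00×10^-7 = 1.326×10^8 Pa.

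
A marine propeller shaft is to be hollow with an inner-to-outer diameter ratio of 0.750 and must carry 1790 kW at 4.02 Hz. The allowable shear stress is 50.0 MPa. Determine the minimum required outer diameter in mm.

ω = 2π·4.02 = 25.26 rad/s, so T = P/ω = 1790×10³ / 25.26 = 70870 N·m.
For a hollow shaft with d_i/d_o = 0.750: τ_max = 16T/(π d_o³ (1−k⁴)), so d_o = [16T/(π τ_allow (1−k⁴))]^(1/3) = [16·70870/(π·5.00×10^7·0.6836)]^(1/3) = 0.2194 m.

219 mm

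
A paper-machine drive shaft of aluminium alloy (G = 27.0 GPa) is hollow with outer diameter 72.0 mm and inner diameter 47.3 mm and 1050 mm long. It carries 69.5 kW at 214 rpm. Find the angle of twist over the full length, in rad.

ω = 2π·214/60 = 22.41 rad/s, so T = P/ω = 69.5×10³ / 22.41 = 3101 N·m.
J = π(d_o⁴ − d_i⁴)/32 = π(0.0720⁴ − 0.0473⁴)/32 = 2.147×10^-6 m⁴.
θ = T·L/(G·J) = 3101 × 1.05 / (27.0×10⁹ × 2.147×10^-6) = 0.05618 rad.

0.0562 rad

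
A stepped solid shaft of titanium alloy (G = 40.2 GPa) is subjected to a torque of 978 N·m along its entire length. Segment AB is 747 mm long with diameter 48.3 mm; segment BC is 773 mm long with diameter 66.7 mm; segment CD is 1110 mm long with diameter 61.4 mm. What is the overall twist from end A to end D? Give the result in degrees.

J_AB = π(0.0483)⁴/32 = 5.34×10^-7 m⁴; J_BC = π(0.0667)⁴/32 = 1.94×10^-6 m⁴; J_CD = π(0.0614)⁴/32 = 1.40×10^-6 m⁴.
θ = (T/G)·Σ L_i/J_i = (978.0/40.2×10⁹)·(0.747/5.34×10^-7 + 0.773/1.94×10^-6 + 1.11/1.40×10^-6) = 0.06304 rad.

3.61°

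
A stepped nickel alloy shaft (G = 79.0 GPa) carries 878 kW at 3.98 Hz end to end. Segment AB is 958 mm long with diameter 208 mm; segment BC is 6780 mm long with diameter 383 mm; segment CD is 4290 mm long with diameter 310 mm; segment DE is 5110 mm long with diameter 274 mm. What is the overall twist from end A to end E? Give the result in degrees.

0.570°

ω = 2π·3.98 = 25.01 rad/s, so T = P/ω = 878×10³ / 25.01 = 35110 N·m.
J_AB = π(0.208)⁴/32 = 1.84×10^-4 m⁴; J_BC = π(0.383)⁴/32 = 2.11×10^-3 m⁴; J_CD = π(0.310)⁴/32 = 9.07×10^-4 m⁴; J_DE = π(0.274)⁴/32 = 5.53×10^-4 m⁴.
θ = (T/G)·Σ L_i/J_i = (35110/79.0×10⁹)·(0.958/1.84×10^-4 + 6.78/2.11×10^-3 + 4.29/9.07×10^-4 + 5.11/5.53×10^-4) = 9.950×10^-3 rad.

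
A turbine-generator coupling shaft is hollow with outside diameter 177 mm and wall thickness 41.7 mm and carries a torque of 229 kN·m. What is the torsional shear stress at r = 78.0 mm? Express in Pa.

2.01e8 Pa

J = π(d_o⁴ − d_i⁴)/32 = π(0.177⁴ − 0.0936⁴)/32 = 8.882×10^-5 m⁴.
Shear stress varies linearly with radius: τ = T·r/J = 229000 × 0.0780 / 8.882×10^-5 = 2.011×10^8 Pa.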